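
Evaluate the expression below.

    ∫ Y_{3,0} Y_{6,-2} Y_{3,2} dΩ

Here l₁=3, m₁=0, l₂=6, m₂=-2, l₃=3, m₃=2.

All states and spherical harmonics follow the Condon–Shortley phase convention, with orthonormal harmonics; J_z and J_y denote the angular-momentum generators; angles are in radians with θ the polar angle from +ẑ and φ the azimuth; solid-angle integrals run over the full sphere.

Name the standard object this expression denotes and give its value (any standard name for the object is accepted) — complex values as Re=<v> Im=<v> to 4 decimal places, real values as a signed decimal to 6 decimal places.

This is a Gaunt coefficient — the integral of a triple product of spherical harmonics over the sphere.
Rules hold: Σm=0, L=12 even, 3≤3≤9.
N = 7·13·7 = 637
Δ = 6!·0!·6!/13! = 1/12012
Racah Σ t=3..3: t=3:−1/1296 = -1/1296
⇒ 3j(3 6 3; 0 0 0)² = 100/3003, sgn +1
Racah Σ t=3..3: t=3:−1/4320 = -1/4320
⇒ 3j(3 6 3; 0 -2 2)² = 8/429, sgn +1
4πI² = N·(3j₀)²·(3jₘ)² = 5600/14157
I = +1·√(0.395564/4π) = 0.17742036

Gaunt coefficient, +0.177420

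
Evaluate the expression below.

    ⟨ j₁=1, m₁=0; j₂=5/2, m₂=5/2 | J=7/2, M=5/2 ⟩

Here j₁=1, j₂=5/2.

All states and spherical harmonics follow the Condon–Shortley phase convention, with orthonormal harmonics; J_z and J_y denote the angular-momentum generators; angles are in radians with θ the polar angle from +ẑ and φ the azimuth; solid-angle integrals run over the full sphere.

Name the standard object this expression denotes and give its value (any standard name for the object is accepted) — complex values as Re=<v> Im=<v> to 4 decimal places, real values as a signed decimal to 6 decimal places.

This is a Clebsch–Gordan (vector-coupling) coefficient.
√[8·0!2!5!/8! · 1!1!5!0!6!1!] = √(28800/7)
  +(−1)^0/∏(0,0,1,5,1,0)! = 1/120  (running 1/120)
⟨..|..⟩ = √(28800/7)·(1/120) = +0.534522

Clebsch–Gordan coefficient, +√(2/7) ≈ +0.534522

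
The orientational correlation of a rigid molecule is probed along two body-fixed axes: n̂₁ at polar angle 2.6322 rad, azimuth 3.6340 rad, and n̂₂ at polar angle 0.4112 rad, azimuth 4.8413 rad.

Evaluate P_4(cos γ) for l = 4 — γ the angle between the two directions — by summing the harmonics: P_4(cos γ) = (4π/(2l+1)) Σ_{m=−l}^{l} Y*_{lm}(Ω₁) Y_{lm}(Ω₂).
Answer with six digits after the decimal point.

-0.379658

Expand P_4 via completeness: Σ_{m} conj(Y_{4,m}) at Ω₁ times Y_{4,m} at Ω₂ —
  m=-4: (-0.009718+0.023061i) × (+0.009827-0.005570i) = +0.000033+0.000281i  (running Σ = +0.000033+0.000281i)
  m=-3: (+0.011840+0.126165i) × (-0.027635-0.067858i) = +0.008234-0.004290i  (running Σ = +0.008267-0.004009i)
  m=-2: (+0.190724+0.287343i) × (-0.252280+0.066524i) = -0.067231-0.059803i  (running Σ = -0.058964-0.063812i)
  m=-1: (+0.414492+0.222369i) × (+0.064211+0.495341i) = -0.083533+0.219594i  (running Σ = -0.142497+0.155781i)
  m=0: (+0.049425-0.000000i) × (+0.264748+0.000000i) = +0.013085+0.000000i  (running Σ = -0.129412+0.155781i)
  m=1: (-0.414492+0.222369i) × (-0.064211+0.495341i) = -0.083533-0.219594i  (running Σ = -0.212946-0.063812i)
  m=2: (+0.190724-0.287343i) × (-0.252280-0.066524i) = -0.067231+0.059803i  (running Σ = -0.280177-0.004009i)
  m=3: (-0.011840+0.126165i) × (+0.027635-0.067858i) = +0.008234+0.004290i  (running Σ = -0.271943+0.000281i)
  m=4: (-0.009718-0.023061i) × (+0.009827+0.005570i) = +0.000033-0.000281i  (running Σ = -0.271910-0.000000i)
Σ over m = -0.271910-0.000000i; ×(4π/9) → -0.379658-0.000000i. Real part: -0.379658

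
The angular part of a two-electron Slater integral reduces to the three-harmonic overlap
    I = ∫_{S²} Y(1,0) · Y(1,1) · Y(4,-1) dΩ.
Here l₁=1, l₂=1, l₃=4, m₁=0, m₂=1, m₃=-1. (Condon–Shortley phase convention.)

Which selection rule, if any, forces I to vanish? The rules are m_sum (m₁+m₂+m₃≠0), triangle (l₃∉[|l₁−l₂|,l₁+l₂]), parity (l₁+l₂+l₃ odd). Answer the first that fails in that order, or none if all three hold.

m₁+m₂+m₃ = 0 + 1 − 1 = 0  ✓
triangle: need |l₁−l₂| ≤ l₃ ≤ l₁+l₂ = [0,2]; l₃=4 is outside  ✗
parity: l₁+l₂+l₃ = 6 is even

triangle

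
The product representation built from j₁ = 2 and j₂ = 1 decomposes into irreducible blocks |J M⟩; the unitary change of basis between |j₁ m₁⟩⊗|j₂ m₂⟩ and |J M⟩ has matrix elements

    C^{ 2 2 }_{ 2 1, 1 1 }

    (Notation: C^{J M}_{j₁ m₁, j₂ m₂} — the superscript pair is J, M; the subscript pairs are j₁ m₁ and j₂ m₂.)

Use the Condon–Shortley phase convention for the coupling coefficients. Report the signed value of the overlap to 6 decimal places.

√[5·1!3!1!/6! · 3!1!2!0!4!0!] = √(12)
  +(−1)^1/∏(1,0,0,1,3,0)! = -1/6  (running -1/6)
⟨..|..⟩ = √(12)·(-1/6) = -0.577350

−√(1/3) = -0.577350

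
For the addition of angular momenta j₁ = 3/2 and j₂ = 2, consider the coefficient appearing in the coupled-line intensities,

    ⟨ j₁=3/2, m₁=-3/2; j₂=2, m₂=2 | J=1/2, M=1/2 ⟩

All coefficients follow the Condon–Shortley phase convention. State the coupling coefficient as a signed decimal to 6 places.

triangle: 3!×0!×1!/5! = 6/120
(j±m)!: 0!×3!×4!×0!×1!×0! = 144
prefactor² = (2J+1)×Δ×N² = 72/5
  k=3: −1/(3!×0!×0!×1!×0!×0!) = -1/6
Σ = -1/6  ⇒  CG² = 72/5×(-1/6)² = 2/5
CG = −√(2/5) = -0.632456

-0.632456  (= −√(2/5))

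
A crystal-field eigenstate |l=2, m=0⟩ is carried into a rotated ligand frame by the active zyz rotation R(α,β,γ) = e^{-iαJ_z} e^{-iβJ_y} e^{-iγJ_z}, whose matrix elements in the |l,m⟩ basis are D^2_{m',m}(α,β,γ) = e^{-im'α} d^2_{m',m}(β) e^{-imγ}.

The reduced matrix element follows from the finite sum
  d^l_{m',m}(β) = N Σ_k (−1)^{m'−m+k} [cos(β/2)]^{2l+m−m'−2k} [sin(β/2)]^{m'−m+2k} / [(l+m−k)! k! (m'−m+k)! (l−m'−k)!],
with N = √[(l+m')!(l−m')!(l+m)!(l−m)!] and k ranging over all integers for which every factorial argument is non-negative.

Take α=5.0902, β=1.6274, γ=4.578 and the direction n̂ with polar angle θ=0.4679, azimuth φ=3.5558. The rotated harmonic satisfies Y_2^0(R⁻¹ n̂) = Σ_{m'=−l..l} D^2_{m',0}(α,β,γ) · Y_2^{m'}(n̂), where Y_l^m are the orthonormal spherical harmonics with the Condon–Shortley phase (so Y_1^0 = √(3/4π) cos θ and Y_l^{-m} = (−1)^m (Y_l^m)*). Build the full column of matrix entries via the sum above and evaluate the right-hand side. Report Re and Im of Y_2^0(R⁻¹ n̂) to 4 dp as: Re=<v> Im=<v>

Re=-0.3143 Im=0.0000

Need the full column D^2_{m',0} for m'=−2..2 at α=5.0902, β=1.6274, γ=4.5780.
cos(β/2)=0.686814, sin(β/2)=0.726833
d^2_{-2,0}: single k=2 term ⇒ +0.610413;  D = -0.444286-0.418585i
d^2_{-1,0}: k∈[1..2] ⇒ +0.576803 -0.645980 = -0.069177;  D = -0.025519+0.064298i
d^2_{0,0}: k∈[0..2] ⇒ +0.222513 -0.996799 +0.279087 = -0.495199;  D = -0.495199+0.000000i
d^2_{1,0}: k∈[0..1] ⇒ -0.576803 +0.645980 = +0.069177;  D = +0.025519+0.064298i
d^2_{2,0}: single k=0 term ⇒ +0.610413;  D = -0.444286+0.418585i
Y_2^{m'}(θ=0.4679,φ=3.5558) and Σ D·Y over m':
  (-0.4443-0.4186i)·(+0.0531-0.0579i)  (-0.0255+0.0643i)·(-0.2847+0.1252i)  (-0.4952+0.0000i)·(+0.4383+0.0000i)  (+0.0255+0.0643i)·(+0.2847+0.1252i)  (-0.4443+0.4186i)·(+0.0531+0.0579i)
Y_2^0(R⁻¹ n̂) = -0.314291+0.000000i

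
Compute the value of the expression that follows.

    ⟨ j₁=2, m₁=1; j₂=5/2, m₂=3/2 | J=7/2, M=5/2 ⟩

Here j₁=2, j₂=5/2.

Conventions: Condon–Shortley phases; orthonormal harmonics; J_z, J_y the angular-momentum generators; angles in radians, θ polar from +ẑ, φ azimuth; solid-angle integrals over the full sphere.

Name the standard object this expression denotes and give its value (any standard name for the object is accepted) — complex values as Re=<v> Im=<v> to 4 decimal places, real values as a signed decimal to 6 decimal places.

Clebsch–Gordan coefficient, −√(1/63) ≈ -0.125988

This is a Clebsch–Gordan (vector-coupling) coefficient.
triangle: 1!·3!·4!/9! = 144/362880
(j±m)!: 3!·1!·4!·1!·6!·1! = 103680
prefactor² = (2J+1)·Δ·N² = 2304/7
  k=0: +1/(0!·1!·1!·4!·2!·0!) = 1/48
  k=1: −1/(1!·0!·0!·3!·3!·1!) = -1/36
Σ = -1/144  ⇒  CG² = 2304/7·(-1/144)² = 1/63
CG = −√(1/63) = -0.125988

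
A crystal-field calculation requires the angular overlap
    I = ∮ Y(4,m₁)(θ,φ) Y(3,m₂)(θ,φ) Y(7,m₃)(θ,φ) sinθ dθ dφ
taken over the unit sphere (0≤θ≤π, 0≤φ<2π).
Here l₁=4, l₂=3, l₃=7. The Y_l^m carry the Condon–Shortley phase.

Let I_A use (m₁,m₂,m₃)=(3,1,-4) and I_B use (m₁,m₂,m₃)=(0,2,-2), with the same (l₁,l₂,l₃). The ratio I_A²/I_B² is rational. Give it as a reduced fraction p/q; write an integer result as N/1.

l's match ⇒ only the (l;m) 3-j factors differ between A and B.
A: triangle coeff Δ(4,3,7) = 1/45045; Σ_t [0,0]: t=0:+1/241920 = 1/241920; (3j)²=2/91 [(4 3 7; 3 1 -4)], sign=-1
B: triangle coeff Δ(4,3,7) = 1/45045; Σ_t [0,0]: t=0:+1/69120 = 1/69120; (3j)²=2/143 [(4 3 7; 0 2 -2)], sign=-1
I_A²/I_B² = (2/91)/(2/143) = 11/7

11/7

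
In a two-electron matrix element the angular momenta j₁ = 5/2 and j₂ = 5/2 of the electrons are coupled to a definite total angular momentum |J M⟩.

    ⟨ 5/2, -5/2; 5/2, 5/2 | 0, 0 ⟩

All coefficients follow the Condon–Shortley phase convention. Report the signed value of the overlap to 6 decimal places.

−√(1/6) ≈ -0.408248

√[1·5!0!0!/6! · 0!5!5!0!0!0!] = √(2400)
  +(−1)^5/∏(5,0,0,0,0,0)! = -1/120  (running -1/120)
⟨..|..⟩ = √(2400)·(-1/120) = -0.408248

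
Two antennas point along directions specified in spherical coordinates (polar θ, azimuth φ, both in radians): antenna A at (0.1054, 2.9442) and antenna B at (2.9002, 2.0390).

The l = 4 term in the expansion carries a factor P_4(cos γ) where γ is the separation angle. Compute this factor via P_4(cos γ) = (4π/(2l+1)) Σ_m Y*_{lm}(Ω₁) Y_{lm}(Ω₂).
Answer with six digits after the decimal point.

Summing Y*_{l m}(θ₁,φ₁)·Y_{l m}(θ₂,φ₂) over m ∈ [−4, 4]; prefactor 4π/(2·4+1) = 1.396263:
  [-4]  conj(Y_{4,-4})(Ω₁) = (0.000038, -0.000038) ; Y_{4,-4}(Ω₂) = (-0.000430, -0.001380) ; Δ = (-0.000000, -0.000000)
  [-3]  conj(Y_{4,-3})(Ω₁) = (-0.001203, 0.000809) ; Y_{4,-3}(Ω₂) = (-0.016375, -0.002747) ; Δ = (0.000022, -0.000010)
  [-2]  conj(Y_{4,-2})(Ω₁) = (0.020242, -0.008434) ; Y_{4,-2}(Ω₂) = (-0.063450, 0.086226) ; Δ = (-0.000557, 0.002280)
  [-1]  conj(Y_{4,-1})(Ω₁) = (-0.190375, 0.038074) ; Y_{4,-1}(Ω₂) = (0.178406, 0.352785) ; Δ = (-0.047396, -0.060369)
  [+0]  conj(Y_{4,0})(Ω₁) = (0.799904, -0.000000) ; Y_{4,0}(Ω₂) = (0.616561, 0.000000) ; Δ = (0.493190, 0.000000)
  [+1]  conj(Y_{4,1})(Ω₁) = (0.190375, 0.038074) ; Y_{4,1}(Ω₂) = (-0.178406, 0.352785) ; Δ = (-0.047396, 0.060369)
  [+2]  conj(Y_{4,2})(Ω₁) = (0.020242, 0.008434) ; Y_{4,2}(Ω₂) = (-0.063450, -0.086226) ; Δ = (-0.000557, -0.002280)
  [+3]  conj(Y_{4,3})(Ω₁) = (0.001203, 0.000809) ; Y_{4,3}(Ω₂) = (0.016375, -0.002747) ; Δ = (0.000022, 0.000010)
  [+4]  conj(Y_{4,4})(Ω₁) = (0.000038, 0.000038) ; Y_{4,4}(Ω₂) = (-0.000430, 0.001380) ; Δ = (-0.000000, 0.000000)
Σ over m = (0.397327, 0.000000); ×(4π/9) → (0.554774, 0.000000). Real part: 0.554774

0.554774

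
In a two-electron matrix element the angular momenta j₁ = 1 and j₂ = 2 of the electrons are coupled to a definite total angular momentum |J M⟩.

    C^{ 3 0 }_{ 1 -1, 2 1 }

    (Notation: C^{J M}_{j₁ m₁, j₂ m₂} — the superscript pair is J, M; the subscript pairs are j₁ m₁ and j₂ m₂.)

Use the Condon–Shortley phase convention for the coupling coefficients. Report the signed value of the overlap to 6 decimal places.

+0.447214

triangle: 0!·2!·4!/7! = 48/5040
(j±m)!: 0!·2!·3!·1!·3!·3! = 432
prefactor² = (2J+1)·Δ·N² = 144/5
  k=0: +1/(0!·0!·2!·3!·0!·1!) = 1/12
Σ = 1/12  ⇒  CG² = 144/5·(1/12)² = 1/5
CG = +√(1/5) = +0.447214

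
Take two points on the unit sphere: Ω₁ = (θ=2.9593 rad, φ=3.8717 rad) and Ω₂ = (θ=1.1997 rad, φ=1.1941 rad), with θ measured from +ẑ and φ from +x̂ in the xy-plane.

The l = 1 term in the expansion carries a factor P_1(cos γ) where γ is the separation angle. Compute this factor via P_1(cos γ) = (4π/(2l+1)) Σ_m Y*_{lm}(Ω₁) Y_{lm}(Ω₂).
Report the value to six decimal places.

-0.507711

Term-by-term m-sum for l=1 (normalisation 4π/3 = 4.188790):
  [-1]  conj(Y_{1,-1})(Ω₁) = -0.046668-0.041773i ; Y_{1,-1}(Ω₂) = +0.118439-0.299401i ; Δ = -0.018034+0.009025i
  [+0]  conj(Y_{1,0})(Ω₁) = -0.480507-0.000000i ; Y_{1,0}(Ω₂) = +0.177186+0.000000i ; Δ = -0.085139-0.000000i
  [+1]  conj(Y_{1,1})(Ω₁) = +0.046668-0.041773i ; Y_{1,1}(Ω₂) = -0.118439-0.299401i ; Δ = -0.018034-0.009025i
Accumulated sum -0.121207+0.000000i; after 4π/(2l+1) scaling, -0.507711+0.000000i ⇒ P_1 = -0.507711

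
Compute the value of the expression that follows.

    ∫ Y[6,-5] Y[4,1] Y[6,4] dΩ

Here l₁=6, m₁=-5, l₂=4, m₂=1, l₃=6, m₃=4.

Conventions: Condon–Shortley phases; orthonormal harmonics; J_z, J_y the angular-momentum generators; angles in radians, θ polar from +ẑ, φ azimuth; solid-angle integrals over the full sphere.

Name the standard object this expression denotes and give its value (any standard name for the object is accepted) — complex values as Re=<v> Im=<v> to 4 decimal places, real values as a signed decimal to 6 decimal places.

This is a Gaunt coefficient — the integral of a triple product of spherical harmonics over the sphere.
Rules hold: Σm=0, L=16 even, 2≤6≤10.
N = 13·9·13 = 1521
Δ = 4!·8!·4!/17! = 1/15315300
Racah Σ t=0..4: t=0:+1/829440 t=1:−1/25920 t=2:+1/9216 t=3:−1/25920 t=4:+1/829440 = 7/207360
⇒ 3j(6 4 6; 0 0 0)² = 28/2431, sgn +1
Racah Σ t=3..4: t=3:−1/967680 t=4:+1/725760 = 1/2903040
⇒ 3j(6 4 6; -5 1 4)² = 5/3094, sgn +1
4πI² = N·(3j₀)²·(3jₘ)² = 90/3179
I = +1·√(0.0283108/4π) = 0.04746473

Gaunt coefficient, +0.047465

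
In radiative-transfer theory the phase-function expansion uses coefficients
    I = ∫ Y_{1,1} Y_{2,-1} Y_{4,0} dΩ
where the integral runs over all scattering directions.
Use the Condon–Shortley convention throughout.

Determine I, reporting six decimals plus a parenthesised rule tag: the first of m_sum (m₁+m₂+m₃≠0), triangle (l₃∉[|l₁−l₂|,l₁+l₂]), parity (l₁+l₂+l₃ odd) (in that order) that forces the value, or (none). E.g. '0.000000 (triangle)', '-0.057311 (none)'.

l₃=4 ∉ [1,3] — triangle fails ⇒ I = 0

0.000000 (triangle)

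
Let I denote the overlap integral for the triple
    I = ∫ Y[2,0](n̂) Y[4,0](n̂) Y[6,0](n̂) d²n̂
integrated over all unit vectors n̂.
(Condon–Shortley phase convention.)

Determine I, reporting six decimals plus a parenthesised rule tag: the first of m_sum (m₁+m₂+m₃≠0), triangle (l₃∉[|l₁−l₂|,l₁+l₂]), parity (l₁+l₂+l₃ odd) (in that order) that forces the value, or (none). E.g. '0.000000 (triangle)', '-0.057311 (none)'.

0.238565 (none)

Checks pass: Σm=0; 12 even; l₃=6∈[2,6].
(2·2+1)(2·4+1)(2·6+1) = 585
Δ: 0! 4! 8! / 13! → 1/6435
sum: t=0:+1/2304 = 1/2304
3j²(2 4 6; 0 0 0) = Δ·Π!·Σ² = 5/143  (sign +1)
(m-triple is (0,0,0) — same symbol as above.)
combine: 4πI² = 585·5/143·5/143 = 1125/1573
take √, sign +1: I = 0.23856513
No selection rule forces the value: the integral is nonzero (none).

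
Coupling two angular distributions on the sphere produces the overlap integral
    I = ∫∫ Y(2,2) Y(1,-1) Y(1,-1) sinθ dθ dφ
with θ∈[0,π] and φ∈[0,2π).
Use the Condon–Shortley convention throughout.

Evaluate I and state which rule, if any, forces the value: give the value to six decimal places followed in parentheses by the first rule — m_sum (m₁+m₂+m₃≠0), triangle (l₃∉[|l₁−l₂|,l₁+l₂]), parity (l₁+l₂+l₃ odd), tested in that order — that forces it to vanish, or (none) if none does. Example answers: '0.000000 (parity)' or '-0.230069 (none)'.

0.309019 (none)

Rules hold: Σm=0, L=4 even, 1≤1≤3.
N = 5·3·3 = 45
Δ = 2!·2!·0!/5! = 1/30
Racah Σ t=1..1: t=1:−1/1 = -1/1
⇒ 3j(2 1 1; 0 0 0)² = 2/15, sgn +1
Racah Σ t=0..0: t=0:+1/4 = 1/4
⇒ 3j(2 1 1; 2 -1 -1)² = 1/5, sgn +1
4πI² = N·(3j₀)²·(3jₘ)² = 6/5
I = +1·√(1.2/4π) = 0.30901936
No selection rule forces the value: the integral is nonzero (none).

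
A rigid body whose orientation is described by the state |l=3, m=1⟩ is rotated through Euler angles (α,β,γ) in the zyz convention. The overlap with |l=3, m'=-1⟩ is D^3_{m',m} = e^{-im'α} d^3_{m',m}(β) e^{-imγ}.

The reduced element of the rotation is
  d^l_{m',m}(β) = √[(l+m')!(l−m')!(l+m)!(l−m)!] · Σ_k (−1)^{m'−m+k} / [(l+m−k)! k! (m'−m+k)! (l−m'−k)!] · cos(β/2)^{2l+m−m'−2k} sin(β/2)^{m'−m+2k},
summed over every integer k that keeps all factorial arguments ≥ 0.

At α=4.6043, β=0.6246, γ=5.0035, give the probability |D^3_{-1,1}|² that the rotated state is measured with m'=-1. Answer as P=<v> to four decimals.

P=0.1606

First d^3_{-1,1}(β=0.6246), then the phase factors e^{-i(-1)α} and e^{-i(1)γ}:
c=cos(0.624600/2)=0.951629, s=sin(0.624600/2)=0.307248; N=√[2·24·24·2]=48.000000
k: max(0,(1)−(-1))=2 … min(3+(1),3−(-1))=4
  k=2: (−1)^0·48.0000/(8)·0.9516^4·0.3072^2 = +0.464517
  k=3: (−1)^1·48.0000/(6)·0.9516^2·0.3072^4 = -0.064563
  k=4: (−1)^2·48.0000/(48)·0.9516^0·0.3072^6 = +0.000841
d^3_{-1,1}(0.6246) = +0.464517 -0.064563 +0.000841 = +0.400795
|D^3_{-1,1}|² = |d^3_{-1,1}(β)|² = (+0.400795)² = 0.160637 (the z-rotation phases have unit modulus)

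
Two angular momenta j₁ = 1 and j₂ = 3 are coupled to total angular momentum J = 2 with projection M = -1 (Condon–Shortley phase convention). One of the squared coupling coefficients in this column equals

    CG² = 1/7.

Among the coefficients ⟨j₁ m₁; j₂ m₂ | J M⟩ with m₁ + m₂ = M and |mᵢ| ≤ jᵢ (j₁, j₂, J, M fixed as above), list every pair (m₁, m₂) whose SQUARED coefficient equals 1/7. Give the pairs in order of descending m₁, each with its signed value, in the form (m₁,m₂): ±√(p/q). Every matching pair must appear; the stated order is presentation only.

(-1,0): +√(1/7)

Admissible pairs with m₁+m₂ = M = -1: (-1,0), (0,-1), (1,-2)
  (m₁,m₂)=(1,-2): CG² = 10/21, CG = +√(10/21)
  (m₁,m₂)=(0,-1): CG² = 8/21, CG = −√(8/21)
  (m₁,m₂)=(-1,0): CG² = 1/7, CG = +√(1/7)   ← matches the target
Pairs with CG² = 1/7: (-1,0): +√(1/7)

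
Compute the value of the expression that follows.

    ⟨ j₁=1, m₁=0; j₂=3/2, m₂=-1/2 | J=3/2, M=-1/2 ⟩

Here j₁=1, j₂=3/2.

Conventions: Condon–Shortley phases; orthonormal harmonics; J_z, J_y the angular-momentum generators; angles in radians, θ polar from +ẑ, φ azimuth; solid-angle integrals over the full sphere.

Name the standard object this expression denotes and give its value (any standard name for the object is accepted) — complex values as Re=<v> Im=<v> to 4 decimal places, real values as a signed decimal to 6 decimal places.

This is a Clebsch–Gordan (vector-coupling) coefficient.
j₁+j₂−J=1  J+j₁−j₂=1  J−j₁+j₂=2  j₁+j₂+J+1=5
(j₁±m₁, j₂±m₂, J±M) = (1,1,1,2,1,2)
P² = 4/15
sum k=0..1:
  [0] +1/1 = 1
  [1] −1/2 = -1/2
S = 1/2
C² = P²·S² = 1/15 ; C = +0.258199

Clebsch–Gordan coefficient, +√(1/15) ≈ +0.258199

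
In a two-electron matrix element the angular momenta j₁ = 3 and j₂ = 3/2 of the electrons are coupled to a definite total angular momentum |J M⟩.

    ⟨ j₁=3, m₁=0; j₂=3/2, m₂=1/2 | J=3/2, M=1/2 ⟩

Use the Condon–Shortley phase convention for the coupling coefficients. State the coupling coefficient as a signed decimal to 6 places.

+√(9/35) = +0.507093

triangle: 3!×3!×0!/7! = 36/5040
(j±m)!: 3!×3!×2!×1!×2!×1! = 144
prefactor² = (2J+1)×Δ×N² = 144/35
  k=2: +1/(2!×1!×1!×0!×2!×0!) = 1/4
Σ = 1/4  ⇒  CG² = 144/35×(1/4)² = 9/35
CG = +√(9/35) = +0.507093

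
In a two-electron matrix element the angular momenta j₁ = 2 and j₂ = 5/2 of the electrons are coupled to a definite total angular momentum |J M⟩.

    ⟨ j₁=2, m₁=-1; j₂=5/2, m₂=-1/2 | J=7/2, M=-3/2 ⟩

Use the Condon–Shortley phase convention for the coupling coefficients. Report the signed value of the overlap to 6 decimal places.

√[8·1!3!4!/9! · 1!3!2!3!2!5!] = √(384/7)
  +(−1)^0/∏(0,1,3,2,0,2)! = 1/24  (running 1/24)
  +(−1)^1/∏(1,0,2,1,1,3)! = -1/12  (running -1/24)
⟨..|..⟩ = √(384/7)·(-1/24) = -0.308607

−√(2/21) = -0.308607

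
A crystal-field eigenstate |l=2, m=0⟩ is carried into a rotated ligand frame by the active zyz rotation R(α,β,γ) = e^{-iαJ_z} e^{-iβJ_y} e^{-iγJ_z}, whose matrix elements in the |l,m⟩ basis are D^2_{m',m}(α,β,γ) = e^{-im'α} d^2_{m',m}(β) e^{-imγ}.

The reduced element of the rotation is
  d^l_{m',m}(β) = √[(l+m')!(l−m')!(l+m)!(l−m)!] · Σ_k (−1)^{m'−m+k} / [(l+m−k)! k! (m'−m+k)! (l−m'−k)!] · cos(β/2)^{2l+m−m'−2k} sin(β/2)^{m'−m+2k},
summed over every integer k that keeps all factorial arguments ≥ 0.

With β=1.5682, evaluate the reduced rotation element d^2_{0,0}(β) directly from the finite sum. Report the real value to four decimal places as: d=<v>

d=-0.5000

d^2_{0,0}(β=1.5682) via the finite sum:
With c≡cos(β/2)=0.708024 and s≡sin(β/2)=0.706188, N=[2·2·2·2]^{1/2}=4.000000
k∈{0,1,2} keeps every argument non-negative
  k=0: (−1)^0·4.0000/(4)·0.7080^4·0.7062^0 = +0.251300
  k=1: (−1)^1·4.0000/(1)·0.7080^2·0.7062^2 = -0.999993
  k=2: (−1)^2·4.0000/(4)·0.7080^0·0.7062^4 = +0.248704
d^2_{0,0}(1.5682) = +0.251300 -0.999993 +0.248704 = -0.499990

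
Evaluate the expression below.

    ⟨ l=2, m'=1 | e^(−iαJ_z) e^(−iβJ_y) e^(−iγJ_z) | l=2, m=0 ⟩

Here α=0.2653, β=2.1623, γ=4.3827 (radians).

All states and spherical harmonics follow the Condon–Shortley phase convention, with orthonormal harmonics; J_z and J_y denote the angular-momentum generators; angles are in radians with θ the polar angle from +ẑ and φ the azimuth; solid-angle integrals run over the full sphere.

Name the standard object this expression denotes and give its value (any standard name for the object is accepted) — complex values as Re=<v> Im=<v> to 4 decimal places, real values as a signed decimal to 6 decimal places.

This is a Wigner D-matrix element — the rotation-matrix element ⟨l m'| R(α,β,γ) |l m⟩ in the angular-momentum basis.
D^2_{1,0}(0.2653,2.1623,4.3827) = e^{-i·1·0.2653}·d^2_{1,0}(2.1623)·e^{-i·0·4.3827}. Compute d first:
With c≡cos(β/2)=0.470314 and s≡sin(β/2)=0.882499, N=[6·1·2·2]^{1/2}=4.898979
The bounds max(0,m−m')=0 and min(l+m,l−m')=1 give 2 terms
  k=0: (−1)^1·4.8990/(2)·0.4703^3·0.8825^1 = -0.224881
  k=1: (−1)^2·4.8990/(2)·0.4703^1·0.8825^3 = +0.791783
d^2_{1,0}(2.1623) = -0.224881 +0.791783 = +0.566902
Attach z-rotation phases: D = e^{-i(1)(0.2653)}·(+0.566902)·e^{-i(0)(4.3827)} = +0.547068-0.148641i

Wigner D-matrix element, Re=0.5471 Im=-0.1486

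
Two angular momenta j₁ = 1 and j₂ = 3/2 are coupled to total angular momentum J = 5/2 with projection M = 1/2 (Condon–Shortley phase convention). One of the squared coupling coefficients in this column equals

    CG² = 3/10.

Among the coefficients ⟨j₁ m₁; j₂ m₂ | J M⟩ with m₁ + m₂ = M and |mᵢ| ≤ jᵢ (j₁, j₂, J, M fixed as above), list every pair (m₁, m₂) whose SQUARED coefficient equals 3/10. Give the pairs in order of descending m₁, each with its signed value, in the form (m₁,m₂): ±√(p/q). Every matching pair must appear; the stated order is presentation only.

(1,-1/2): +√(3/10)

Admissible pairs with m₁+m₂ = M = 1/2: (-1,3/2), (0,1/2), (1,-1/2)
  (m₁,m₂)=(1,-1/2): CG² = 3/10, CG = +√(3/10)   ← matches the target
  (m₁,m₂)=(0,1/2): CG² = 3/5, CG = +√(3/5)
  (m₁,m₂)=(-1,3/2): CG² = 1/10, CG = +√(1/10)
Pairs with CG² = 3/10: (1,-1/2): +√(3/10)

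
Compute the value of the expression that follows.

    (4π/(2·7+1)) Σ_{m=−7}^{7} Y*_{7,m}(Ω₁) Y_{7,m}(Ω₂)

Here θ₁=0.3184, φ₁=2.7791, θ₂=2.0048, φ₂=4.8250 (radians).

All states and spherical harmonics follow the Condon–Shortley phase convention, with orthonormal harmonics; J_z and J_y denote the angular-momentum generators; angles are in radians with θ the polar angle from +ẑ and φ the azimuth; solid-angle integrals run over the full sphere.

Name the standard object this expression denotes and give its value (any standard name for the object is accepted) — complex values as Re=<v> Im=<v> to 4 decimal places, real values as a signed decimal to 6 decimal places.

Legendre polynomial (addition theorem), -0.274253

This sum is the spherical-harmonic addition theorem: it equals the Legendre polynomial P_l(cos γ) of the angle γ between the two directions.
Term-by-term m-sum for l=7 (normalisation 4π/15 = 0.837758):
  [-7]  conj(Y_{7,-7})(Ω₁) = (0.000121, 0.000084) ; Y_{7,-7}(Ω₂) = (-0.179456, -0.178425) ; Δ = (-0.000007, -0.000037)
  [-6]  conj(Y_{7,-6})(Ω₁) = (-0.000950, -0.001376) ; Y_{7,-6}(Ω₂) = (0.342431, -0.274465) ; Δ = (-0.000703, -0.000211)
  [-5]  conj(Y_{7,-5})(Ω₁) = (0.002832, 0.011488) ; Y_{7,-5}(Ω₂) = (0.156382, 0.247749) ; Δ = (-0.002403, 0.002498)
  [-4]  conj(Y_{7,-4})(Ω₁) = (0.007040, -0.057982) ; Y_{7,-4}(Ω₂) = (0.132012, -0.063842) ; Δ = (-0.002772, -0.008104)
  [-3]  conj(Y_{7,-3})(Ω₁) = (-0.094342, 0.179756) ; Y_{7,-3}(Ω₂) = (0.115002, 0.327361) ; Δ = (-0.069695, -0.010212)
  [-2]  conj(Y_{7,-2})(Ω₁) = (0.350164, -0.310220) ; Y_{7,-2}(Ω₂) = (0.001077, -0.000247) ; Δ = (0.000300, -0.000420)
  [-1]  conj(Y_{7,-1})(Ω₁) = (-0.539703, 0.204683) ; Y_{7,-1}(Ω₂) = (0.037550, 0.332038) ; Δ = (-0.088228, -0.171516)
  [+0]  conj(Y_{7,0})(Ω₁) = (0.008635, -0.000000) ; Y_{7,0}(Ω₂) = (-0.040307, 0.000000) ; Δ = (-0.000348, 0.000000)
  [+1]  conj(Y_{7,1})(Ω₁) = (0.539703, 0.204683) ; Y_{7,1}(Ω₂) = (-0.037550, 0.332038) ; Δ = (-0.088228, 0.171516)
  [+2]  conj(Y_{7,2})(Ω₁) = (0.350164, 0.310220) ; Y_{7,2}(Ω₂) = (0.001077, 0.000247) ; Δ = (0.000300, 0.000420)
  [+3]  conj(Y_{7,3})(Ω₁) = (0.094342, 0.179756) ; Y_{7,3}(Ω₂) = (-0.115002, 0.327361) ; Δ = (-0.069695, 0.010212)
  [+4]  conj(Y_{7,4})(Ω₁) = (0.007040, 0.057982) ; Y_{7,4}(Ω₂) = (0.132012, 0.063842) ; Δ = (-0.002772, 0.008104)
  [+5]  conj(Y_{7,5})(Ω₁) = (-0.002832, 0.011488) ; Y_{7,5}(Ω₂) = (-0.156382, 0.247749) ; Δ = (-0.002403, -0.002498)
  [+6]  conj(Y_{7,6})(Ω₁) = (-0.000950, 0.001376) ; Y_{7,6}(Ω₂) = (0.342431, 0.274465) ; Δ = (-0.000703, 0.000211)
  [+7]  conj(Y_{7,7})(Ω₁) = (-0.000121, 0.000084) ; Y_{7,7}(Ω₂) = (0.179456, -0.178425) ; Δ = (-0.000007, 0.000037)
Total Σ_m = (-0.327365, 0.000000). Multiply by 0.837758: (-0.274253, 0.000000). P_7(cos γ) = -0.274253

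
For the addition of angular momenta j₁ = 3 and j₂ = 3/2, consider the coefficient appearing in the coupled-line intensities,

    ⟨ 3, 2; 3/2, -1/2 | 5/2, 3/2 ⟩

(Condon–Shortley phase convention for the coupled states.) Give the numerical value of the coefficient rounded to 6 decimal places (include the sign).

+√(1/14) = +0.267261

triangle: 2!*4!*1!/8! = 48/40320
(j±m)!: 5!*1!*1!*2!*4!*1! = 5760
prefactor² = (2J+1)*Δ*N² = 288/7
  k=0: +1/(0!*2!*1!*1!*3!*0!) = 1/12
  k=1: −1/(1!*1!*0!*0!*4!*1!) = -1/24
Σ = 1/24  ⇒  CG² = 288/7*(1/24)² = 1/14
CG = +√(1/14) = +0.267261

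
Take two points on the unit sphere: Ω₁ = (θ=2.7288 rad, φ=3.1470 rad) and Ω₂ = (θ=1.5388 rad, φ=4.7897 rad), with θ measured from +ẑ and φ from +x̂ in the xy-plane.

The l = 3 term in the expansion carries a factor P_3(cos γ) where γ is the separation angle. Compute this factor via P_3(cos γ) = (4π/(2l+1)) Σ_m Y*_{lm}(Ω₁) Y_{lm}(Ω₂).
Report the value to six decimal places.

Addition theorem: P_3(cos γ) = (4π/7) Σ_m Y*_{lm}(Ω₁) Y_{lm}(Ω₂), m = −3…3:
  m=-3: Y*=-0.02693 - 0.00044j  Y=-0.09576 - 0.40543j  product 0.00240 + 0.01096j
  m=-2: Y*=-0.15065 - 0.00163j  Y=-0.03227 + 0.00503j  product 0.00487 - 0.00071j
  m=-1: Y*=-0.41427 - 0.00224j  Y=-0.02482 - 0.32040j  product 0.00956 + 0.13279j
  m=+0: Y*=-0.40860 + 0.00000j  Y=-0.03575 + 0.00000j  product 0.01461 + 0.00000j
  m=+1: Y*=0.41427 - 0.00224j  Y=0.02482 - 0.32040j  product 0.00956 - 0.13279j
  m=+2: Y*=-0.15065 + 0.00163j  Y=-0.03227 - 0.00503j  product 0.00487 + 0.00071j
  m=+3: Y*=0.02693 - 0.00044j  Y=0.09576 - 0.40543j  product 0.00240 - 0.01096j
Σ over m = 0.04828 + 0.00000j; ×(4π/7) → 0.08667 + 0.00000j. Real part: 0.086674

0.086674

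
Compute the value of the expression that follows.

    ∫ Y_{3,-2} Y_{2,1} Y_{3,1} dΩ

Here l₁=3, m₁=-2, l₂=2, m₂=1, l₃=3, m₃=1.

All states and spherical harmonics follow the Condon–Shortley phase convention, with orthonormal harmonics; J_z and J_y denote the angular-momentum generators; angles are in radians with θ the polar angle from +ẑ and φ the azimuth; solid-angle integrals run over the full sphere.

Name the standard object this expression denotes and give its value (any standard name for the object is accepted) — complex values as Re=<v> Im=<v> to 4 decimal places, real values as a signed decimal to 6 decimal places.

Gaunt coefficient, +0.162868

This is a Gaunt coefficient — the integral of a triple product of spherical harmonics over the sphere.
Rules hold: Σm=0, L=8 even, 1≤3≤5.
N = 7·5·7 = 245
Δ = 2!·4!·2!/9! = 1/3780
Racah Σ t=0..2: t=0:+1/24 t=1:−1/4 t=2:+1/24 = -1/6
⇒ 3j(3 2 3; 0 0 0)² = 4/105, sgn +1
Racah Σ t=1..2: t=1:−1/48 t=2:+1/12 = 1/16
⇒ 3j(3 2 3; -2 1 1)² = 1/28, sgn +1
4πI² = N·(3j₀)²·(3jₘ)² = 1/3
I = +1·√(0.333333/4π) = 0.16286750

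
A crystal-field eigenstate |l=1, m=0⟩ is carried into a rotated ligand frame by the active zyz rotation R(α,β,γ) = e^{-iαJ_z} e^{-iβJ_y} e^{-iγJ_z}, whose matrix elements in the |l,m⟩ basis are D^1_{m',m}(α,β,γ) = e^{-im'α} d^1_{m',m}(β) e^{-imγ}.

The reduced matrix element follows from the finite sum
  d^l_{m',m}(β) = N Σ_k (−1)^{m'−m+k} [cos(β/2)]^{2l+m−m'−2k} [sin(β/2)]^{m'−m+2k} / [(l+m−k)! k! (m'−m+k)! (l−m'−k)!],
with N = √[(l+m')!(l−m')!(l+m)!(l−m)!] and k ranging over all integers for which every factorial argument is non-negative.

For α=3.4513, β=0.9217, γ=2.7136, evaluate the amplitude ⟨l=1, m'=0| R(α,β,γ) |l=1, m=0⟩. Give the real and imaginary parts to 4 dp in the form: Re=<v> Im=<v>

Re=0.6045 Im=0.0000

First d^1_{0,0}(β=0.9217), then the phase factors e^{-i(0)α} and e^{-i(0)γ}:
c=cos(0.921700/2)=0.895675, s=sin(0.921700/2)=0.444710; N=√[1·1·1·1]=1.000000
k: max(0,(0)−(0))=0 … min(1+(0),1−(0))=1
  k=0: (−1)^0·1.0000/(1)·0.8957^2·0.4447^0 = +0.802233
  k=1: (−1)^1·1.0000/(1)·0.8957^0·0.4447^2 = -0.197767
d^1_{0,0}(0.9217) = +0.802233 -0.197767 = +0.604467
Attach z-rotation phases: D = e^{-i(0)(3.4513)}·(+0.604467)·e^{-i(0)(2.7136)} = +0.604467+0.000000i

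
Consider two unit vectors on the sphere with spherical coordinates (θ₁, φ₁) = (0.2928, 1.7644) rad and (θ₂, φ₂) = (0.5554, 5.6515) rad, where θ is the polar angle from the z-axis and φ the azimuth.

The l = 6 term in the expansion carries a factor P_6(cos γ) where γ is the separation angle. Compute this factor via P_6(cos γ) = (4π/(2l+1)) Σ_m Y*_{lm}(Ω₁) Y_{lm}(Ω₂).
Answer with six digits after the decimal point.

Addition theorem: P_6(cos γ) = (4π/13) Σ_m Y*_{lm}(Ω₁) Y_{lm}(Ω₂), m = −6…6:
  term(m=-6) = -0.00000 + 0.00000j   from Y*(Ω₁)=-0.00011 - 0.00026j, Y(Ω₂)=-0.00827 - 0.00627j
  term(m=-5) = 0.00015 - 0.00010j   from Y*(Ω₁)=-0.00264 + 0.00182j, Y(Ω₂)=-0.05795 - 0.00098j
  term(m=-4) = -0.00425 - 0.00068j   from Y*(Ω₁)=0.01608 + 0.01573j, Y(Ω₂)=-0.15638 + 0.11043j
  term(m=-3) = 0.02631 + 0.03350j   from Y*(Ω₁)=0.05829 - 0.08881j, Y(Ω₂)=-0.12775 + 0.38007j
  term(m=-2) = 0.01247 - 0.15593j   from Y*(Ω₁)=-0.30728 - 0.12531j, Y(Ω₂)=0.14264 + 0.44927j
  term(m=-1) = -0.04376 + 0.04040j   from Y*(Ω₁)=-0.11456 + 0.58430j, Y(Ω₂)=0.08072 + 0.05906j
  term(m=+0) = -0.11721 + 0.00000j   from Y*(Ω₁)=0.28567 + 0.00000j, Y(Ω₂)=-0.41027 + 0.00000j
  term(m=+1) = -0.04376 - 0.04040j   from Y*(Ω₁)=0.11456 + 0.58430j, Y(Ω₂)=-0.08072 + 0.05906j
  term(m=+2) = 0.01247 + 0.15593j   from Y*(Ω₁)=-0.30728 + 0.12531j, Y(Ω₂)=0.14264 - 0.44927j
  term(m=+3) = 0.02631 - 0.03350j   from Y*(Ω₁)=-0.05829 - 0.08881j, Y(Ω₂)=0.12775 + 0.38007j
  term(m=+4) = -0.00425 + 0.00068j   from Y*(Ω₁)=0.01608 - 0.01573j, Y(Ω₂)=-0.15638 - 0.11043j
  term(m=+5) = 0.00015 + 0.00010j   from Y*(Ω₁)=0.00264 + 0.00182j, Y(Ω₂)=0.05795 - 0.00098j
  term(m=+6) = -0.00000 - 0.00000j   from Y*(Ω₁)=-0.00011 + 0.00026j, Y(Ω₂)=-0.00827 + 0.00627j
Σ over m = -0.13536 - 0.00000j; ×(4π/13) → -0.13085 - 0.00000j. Real part: -0.130848

-0.130848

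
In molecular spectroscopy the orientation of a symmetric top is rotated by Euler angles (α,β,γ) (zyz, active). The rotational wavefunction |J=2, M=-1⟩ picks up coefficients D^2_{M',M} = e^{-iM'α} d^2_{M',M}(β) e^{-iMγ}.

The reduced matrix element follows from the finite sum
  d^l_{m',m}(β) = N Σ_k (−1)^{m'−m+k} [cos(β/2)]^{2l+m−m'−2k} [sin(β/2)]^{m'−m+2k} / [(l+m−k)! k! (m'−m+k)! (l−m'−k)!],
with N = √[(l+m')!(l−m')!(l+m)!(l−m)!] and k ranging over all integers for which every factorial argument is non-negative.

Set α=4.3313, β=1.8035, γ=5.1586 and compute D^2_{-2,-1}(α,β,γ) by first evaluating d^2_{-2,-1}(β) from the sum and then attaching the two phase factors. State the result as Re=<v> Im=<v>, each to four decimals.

Split into d^2_{-2,-1}(β=1.8035) × two z-phases.
Half-angle: c=0.620238, s=0.784414. N=√(1·24·1·6)=12.000000
Admissible k: 1..1 (factorial args all ≥0)
  k=1: (−1)^0·12.0000/(6)·0.6202^3·0.7844^1 = +0.374327
d^2_{-2,-1}(1.8035) = +0.374327
Phases: e^{-i·(-2)·4.3313}=-0.723334+0.690498i, e^{-i·(-1)·5.1586}=+0.431551-0.902089i ⇒ D=+0.116317+0.355796i

Re=0.1163 Im=0.3558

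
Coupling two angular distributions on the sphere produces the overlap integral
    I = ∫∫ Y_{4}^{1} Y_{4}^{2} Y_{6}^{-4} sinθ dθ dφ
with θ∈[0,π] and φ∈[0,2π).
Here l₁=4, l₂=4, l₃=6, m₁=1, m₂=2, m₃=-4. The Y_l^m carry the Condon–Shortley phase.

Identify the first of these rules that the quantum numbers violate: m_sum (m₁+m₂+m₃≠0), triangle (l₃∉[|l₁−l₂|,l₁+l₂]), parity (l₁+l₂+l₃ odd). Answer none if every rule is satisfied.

m_sum

m₁+m₂+m₃ = 1 + 2 − 4 = -1  ✗
triangle: |4−4|=0 ≤ l₃=6 ≤ 4+4=8
parity: l₁+l₂+l₃ = 14 is even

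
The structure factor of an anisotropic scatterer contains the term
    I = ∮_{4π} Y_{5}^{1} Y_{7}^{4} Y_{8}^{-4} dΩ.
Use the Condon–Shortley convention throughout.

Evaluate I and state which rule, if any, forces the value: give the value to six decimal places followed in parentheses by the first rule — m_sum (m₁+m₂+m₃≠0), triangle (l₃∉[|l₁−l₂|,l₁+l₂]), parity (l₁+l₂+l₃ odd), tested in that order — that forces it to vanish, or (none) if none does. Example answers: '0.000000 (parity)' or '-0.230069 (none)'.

m-sum = 1 + 4 − 4 = 1 ≠ 0 ⇒ I = 0

0.000000 (m_sum)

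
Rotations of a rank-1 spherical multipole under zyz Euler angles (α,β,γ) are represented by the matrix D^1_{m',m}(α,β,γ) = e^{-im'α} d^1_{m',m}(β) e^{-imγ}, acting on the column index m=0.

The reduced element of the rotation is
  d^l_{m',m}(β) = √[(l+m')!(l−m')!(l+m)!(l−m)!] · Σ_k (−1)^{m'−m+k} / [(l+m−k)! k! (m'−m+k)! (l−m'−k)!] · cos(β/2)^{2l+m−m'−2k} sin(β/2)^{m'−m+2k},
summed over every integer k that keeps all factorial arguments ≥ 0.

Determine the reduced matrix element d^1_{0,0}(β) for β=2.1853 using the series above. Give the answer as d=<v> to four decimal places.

d=-0.5766

d^1_{0,0}(β=2.1853) via the finite sum:
With c≡cos(β/2)=0.460134 and s≡sin(β/2)=0.887849, N=[1·1·1·1]^{1/2}=1.000000
Admissible k: 0..1 (factorial args all ≥0)
  k=0: (−1)^0·1.0000/(1)·0.4601^2·0.8878^0 = +0.211723
  k=1: (−1)^1·1.0000/(1)·0.4601^0·0.8878^2 = -0.788277
d^1_{0,0}(2.1853) = +0.211723 -0.788277 = -0.576553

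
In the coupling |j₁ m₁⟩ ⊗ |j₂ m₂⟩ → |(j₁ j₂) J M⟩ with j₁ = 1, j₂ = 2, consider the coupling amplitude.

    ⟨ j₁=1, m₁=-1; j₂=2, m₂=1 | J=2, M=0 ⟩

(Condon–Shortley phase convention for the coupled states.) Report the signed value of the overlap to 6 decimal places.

-0.707107  (= −√(1/2))

triangle: 1!*1!*3!/6! = 6/720
(j±m)!: 0!*2!*3!*1!*2!*2! = 48
prefactor² = (2J+1)*Δ*N² = 2
  k=1: −1/(1!*0!*1!*2!*0!*1!) = -1/2
Σ = -1/2  ⇒  CG² = 2*(-1/2)² = 1/2
CG = −√(1/2) = -0.707107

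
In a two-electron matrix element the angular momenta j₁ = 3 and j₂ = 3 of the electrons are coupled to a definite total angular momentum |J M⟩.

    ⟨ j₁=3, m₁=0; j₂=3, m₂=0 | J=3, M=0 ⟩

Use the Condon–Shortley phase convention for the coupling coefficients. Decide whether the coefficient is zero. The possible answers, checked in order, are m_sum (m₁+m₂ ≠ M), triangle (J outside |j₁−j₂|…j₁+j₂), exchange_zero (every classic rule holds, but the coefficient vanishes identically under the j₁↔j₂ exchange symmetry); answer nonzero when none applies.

exchange_zero

m-sum: m₁+m₂ = 0+0 = 0, M = 0  ✓
triangle: |j₁−j₂| = 0 ≤ J = 3 ≤ j₁+j₂ = 6  ✓
exchange: j₁=j₂ and m₁=m₂, and (−1)^(j₁+j₂−J) = (−1)^3 = −1 forces ⟨j₁m₁;j₂m₂|JM⟩ = −⟨j₂m₂;j₁m₁|JM⟩ = −⟨j₁m₁;j₂m₂|JM⟩ ⇒ the coefficient vanishes identically
Racah sum check: Σ_k collapses to 0 ⇒ CG = 0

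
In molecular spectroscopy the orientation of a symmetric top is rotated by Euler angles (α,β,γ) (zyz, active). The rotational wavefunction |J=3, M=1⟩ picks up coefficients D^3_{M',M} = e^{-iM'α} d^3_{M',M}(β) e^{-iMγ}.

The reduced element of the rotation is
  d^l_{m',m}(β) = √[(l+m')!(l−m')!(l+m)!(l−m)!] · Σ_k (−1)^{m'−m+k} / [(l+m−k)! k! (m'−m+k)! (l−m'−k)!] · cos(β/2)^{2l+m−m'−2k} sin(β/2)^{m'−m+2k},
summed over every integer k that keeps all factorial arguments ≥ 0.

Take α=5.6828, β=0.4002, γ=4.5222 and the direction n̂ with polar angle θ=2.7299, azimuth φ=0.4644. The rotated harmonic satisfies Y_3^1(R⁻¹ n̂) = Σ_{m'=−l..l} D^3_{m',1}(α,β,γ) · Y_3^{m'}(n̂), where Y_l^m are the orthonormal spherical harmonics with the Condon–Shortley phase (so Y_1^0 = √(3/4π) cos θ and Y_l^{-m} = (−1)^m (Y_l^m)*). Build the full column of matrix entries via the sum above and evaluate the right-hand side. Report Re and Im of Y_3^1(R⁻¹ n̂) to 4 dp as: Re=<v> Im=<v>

Re=0.2808 Im=-0.2902

Need the full column D^3_{m',1} for m'=−3..3 at α=5.6828, β=0.4002, γ=4.5222.
cos(β/2)=0.980047, sin(β/2)=0.198767
d^3_{-3,1}: single k=4 term ⇒ +0.005807;  D = +0.005802-0.000233i
d^3_{-2,1}: k∈[3..4] ⇒ +0.046753 -0.000962 = +0.045791;  D = +0.038791+0.024332i
d^3_{-1,1}: k∈[2..4] ⇒ +0.218690 -0.011994 +0.000062 = +0.206757;  D = +0.082453+0.189605i
d^3_{0,1}: k∈[1..3] ⇒ +0.622543 -0.076822 +0.001053 = +0.546774;  D = -0.103365+0.536915i
d^3_{1,1}: k∈[0..2] ⇒ +0.886096 -0.291586 +0.008995 = +0.603505;  D = -0.428946+0.424528i
d^3_{2,1}: k∈[0..1] ⇒ -0.568302 +0.046753 = -0.521549;  D = +0.513138-0.093289i
d^3_{3,1}: single k=0 term ⇒ +0.141164;  D = -0.128863-0.057632i
Y_3^{m'}(θ=2.7299,φ=0.4644) and Σ D·Y over m':
  (+0.0058-0.0002i)·(+0.0047-0.0263i)  (+0.0388+0.0243i)·(-0.0898+0.1201i)  (+0.0825+0.1896i)·(+0.3699-0.1853i)  (-0.1034+0.5369i)·(-0.4102+0.0000i)  (-0.4289+0.4245i)·(-0.3699-0.1853i)  (+0.5131-0.0933i)·(-0.0898-0.1201i)  (-0.1289-0.0576i)·(-0.0047-0.0263i)
Y_3^1(R⁻¹ n̂) = +0.280808-0.290199i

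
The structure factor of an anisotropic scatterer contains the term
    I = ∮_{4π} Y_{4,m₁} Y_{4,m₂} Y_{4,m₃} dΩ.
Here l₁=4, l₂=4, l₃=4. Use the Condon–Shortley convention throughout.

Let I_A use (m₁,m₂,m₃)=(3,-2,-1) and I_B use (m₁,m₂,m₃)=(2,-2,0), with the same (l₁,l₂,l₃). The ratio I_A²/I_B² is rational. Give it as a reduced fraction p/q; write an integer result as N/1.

70/121

l's match ⇒ only the (l;m) 3-j factors differ between A and B.
A: triangle coeff Δ(4,4,4) = 1/450450; Σ_t [0,1]: t=0:+1/576 t=1:−1/864 = 1/1728; (3j)²=5/1287 [(4 4 4; 3 -2 -1)], sign=-1
B: triangle coeff Δ(4,4,4) = 1/450450; Σ_t [0,2]: t=0:+1/384 t=1:−1/216 t=2:+1/2304 = -11/6912; (3j)²=11/1638 [(4 4 4; 2 -2 0)], sign=-1
I_A²/I_B² = (5/1287)/(11/1638) = 70/121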